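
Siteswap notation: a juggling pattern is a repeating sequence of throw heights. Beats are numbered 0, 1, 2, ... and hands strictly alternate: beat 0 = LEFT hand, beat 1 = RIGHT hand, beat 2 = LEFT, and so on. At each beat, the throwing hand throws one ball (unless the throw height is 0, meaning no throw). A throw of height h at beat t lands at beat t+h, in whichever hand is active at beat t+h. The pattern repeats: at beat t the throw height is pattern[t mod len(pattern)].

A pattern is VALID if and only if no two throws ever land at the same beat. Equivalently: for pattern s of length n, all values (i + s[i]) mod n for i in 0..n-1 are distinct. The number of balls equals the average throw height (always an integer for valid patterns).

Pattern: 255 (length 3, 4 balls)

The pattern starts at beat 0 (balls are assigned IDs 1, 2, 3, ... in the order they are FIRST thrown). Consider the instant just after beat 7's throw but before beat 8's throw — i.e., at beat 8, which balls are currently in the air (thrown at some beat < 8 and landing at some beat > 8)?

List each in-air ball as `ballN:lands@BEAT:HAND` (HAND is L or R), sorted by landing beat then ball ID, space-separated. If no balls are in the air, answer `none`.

Beat 0 (L): throw ball1 h=2 -> lands@2:L; in-air after throw: [b1@2:L]
Beat 1 (R): throw ball2 h=5 -> lands@6:L; in-air after throw: [b1@2:L b2@6:L]
Beat 2 (L): throw ball1 h=5 -> lands@7:R; in-air after throw: [b2@6:L b1@7:R]
Beat 3 (R): throw ball3 h=2 -> lands@5:R; in-air after throw: [b3@5:R b2@6:L b1@7:R]
Beat 4 (L): throw ball4 h=5 -> lands@9:R; in-air after throw: [b3@5:R b2@6:L b1@7:R b4@9:R]
Beat 5 (R): throw ball3 h=5 -> lands@10:L; in-air after throw: [b2@6:L b1@7:R b4@9:R b3@10:L]
Beat 6 (L): throw ball2 h=2 -> lands@8:L; in-air after throw: [b1@7:R b2@8:L b4@9:R b3@10:L]
Beat 7 (R): throw ball1 h=5 -> lands@12:L; in-air after throw: [b2@8:L b4@9:R b3@10:L b1@12:L]
Beat 8 (L): throw ball2 h=5 -> lands@13:R; in-air after throw: [b4@9:R b3@10:L b1@12:L b2@13:R]

Answer: ball4:lands@9:R ball3:lands@10:L ball1:lands@12:L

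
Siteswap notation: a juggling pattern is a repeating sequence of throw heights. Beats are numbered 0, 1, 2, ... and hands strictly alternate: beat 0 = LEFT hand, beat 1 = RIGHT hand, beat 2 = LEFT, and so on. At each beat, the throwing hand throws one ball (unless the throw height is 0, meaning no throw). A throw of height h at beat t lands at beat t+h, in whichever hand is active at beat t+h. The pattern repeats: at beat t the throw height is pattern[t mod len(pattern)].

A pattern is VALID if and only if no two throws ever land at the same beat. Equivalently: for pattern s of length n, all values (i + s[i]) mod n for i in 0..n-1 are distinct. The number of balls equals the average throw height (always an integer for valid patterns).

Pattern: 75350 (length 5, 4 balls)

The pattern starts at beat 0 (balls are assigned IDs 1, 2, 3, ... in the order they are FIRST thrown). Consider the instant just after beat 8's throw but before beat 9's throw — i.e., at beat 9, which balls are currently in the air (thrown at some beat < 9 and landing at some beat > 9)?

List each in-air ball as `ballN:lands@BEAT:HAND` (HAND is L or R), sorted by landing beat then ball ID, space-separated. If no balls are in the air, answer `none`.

Beat 0 (L): throw ball1 h=7 -> lands@7:R; in-air after throw: [b1@7:R]
Beat 1 (R): throw ball2 h=5 -> lands@6:L; in-air after throw: [b2@6:L b1@7:R]
Beat 2 (L): throw ball3 h=3 -> lands@5:R; in-air after throw: [b3@5:R b2@6:L b1@7:R]
Beat 3 (R): throw ball4 h=5 -> lands@8:L; in-air after throw: [b3@5:R b2@6:L b1@7:R b4@8:L]
Beat 5 (R): throw ball3 h=7 -> lands@12:L; in-air after throw: [b2@6:L b1@7:R b4@8:L b3@12:L]
Beat 6 (L): throw ball2 h=5 -> lands@11:R; in-air after throw: [b1@7:R b4@8:L b2@11:R b3@12:L]
Beat 7 (R): throw ball1 h=3 -> lands@10:L; in-air after throw: [b4@8:L b1@10:L b2@11:R b3@12:L]
Beat 8 (L): throw ball4 h=5 -> lands@13:R; in-air after throw: [b1@10:L b2@11:R b3@12:L b4@13:R]

Answer: ball1:lands@10:L ball2:lands@11:R ball3:lands@12:L ball4:lands@13:R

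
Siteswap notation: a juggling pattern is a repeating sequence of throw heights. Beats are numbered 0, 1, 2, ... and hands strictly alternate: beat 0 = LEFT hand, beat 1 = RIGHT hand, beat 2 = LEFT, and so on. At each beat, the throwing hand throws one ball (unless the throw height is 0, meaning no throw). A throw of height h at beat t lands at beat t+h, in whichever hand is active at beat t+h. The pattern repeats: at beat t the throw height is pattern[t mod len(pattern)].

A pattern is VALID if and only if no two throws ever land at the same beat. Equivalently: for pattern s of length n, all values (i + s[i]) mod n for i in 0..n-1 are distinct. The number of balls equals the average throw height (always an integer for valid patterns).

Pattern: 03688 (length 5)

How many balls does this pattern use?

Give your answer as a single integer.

Answer: 5

Derivation:
Pattern = [0, 3, 6, 8, 8], length n = 5
  position 0: throw height = 0, running sum = 0
  position 1: throw height = 3, running sum = 3
  position 2: throw height = 6, running sum = 9
  position 3: throw height = 8, running sum = 17
  position 4: throw height = 8, running sum = 25
Total sum = 25; balls = sum / n = 25 / 5 = 5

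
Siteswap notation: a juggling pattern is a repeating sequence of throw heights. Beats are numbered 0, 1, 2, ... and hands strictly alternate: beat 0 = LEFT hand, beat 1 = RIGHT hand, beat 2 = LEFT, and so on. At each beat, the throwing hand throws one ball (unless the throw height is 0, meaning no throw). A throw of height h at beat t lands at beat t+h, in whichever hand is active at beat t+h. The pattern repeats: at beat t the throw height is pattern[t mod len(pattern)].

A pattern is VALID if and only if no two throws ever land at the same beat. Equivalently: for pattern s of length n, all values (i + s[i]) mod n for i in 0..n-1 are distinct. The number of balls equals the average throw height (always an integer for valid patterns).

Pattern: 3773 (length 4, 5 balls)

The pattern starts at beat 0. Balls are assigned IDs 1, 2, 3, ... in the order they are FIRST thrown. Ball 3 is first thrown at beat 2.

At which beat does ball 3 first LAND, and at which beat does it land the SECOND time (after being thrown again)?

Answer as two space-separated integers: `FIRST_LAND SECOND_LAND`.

Beat 0 (L): throw ball1 h=3 -> lands@3:R; in-air after throw: [b1@3:R]
Beat 1 (R): throw ball2 h=7 -> lands@8:L; in-air after throw: [b1@3:R b2@8:L]
Beat 2 (L): throw ball3 h=7 -> lands@9:R; in-air after throw: [b1@3:R b2@8:L b3@9:R]
Beat 3 (R): throw ball1 h=3 -> lands@6:L; in-air after throw: [b1@6:L b2@8:L b3@9:R]
Beat 4 (L): throw ball4 h=3 -> lands@7:R; in-air after throw: [b1@6:L b4@7:R b2@8:L b3@9:R]
Beat 5 (R): throw ball5 h=7 -> lands@12:L; in-air after throw: [b1@6:L b4@7:R b2@8:L b3@9:R b5@12:L]
Beat 6 (L): throw ball1 h=7 -> lands@13:R; in-air after throw: [b4@7:R b2@8:L b3@9:R b5@12:L b1@13:R]
Beat 7 (R): throw ball4 h=3 -> lands@10:L; in-air after throw: [b2@8:L b3@9:R b4@10:L b5@12:L b1@13:R]
Beat 8 (L): throw ball2 h=3 -> lands@11:R; in-air after throw: [b3@9:R b4@10:L b2@11:R b5@12:L b1@13:R]
Beat 9 (R): throw ball3 h=7 -> lands@16:L; in-air after throw: [b4@10:L b2@11:R b5@12:L b1@13:R b3@16:L]
Beat 10 (L): throw ball4 h=7 -> lands@17:R; in-air after throw: [b2@11:R b5@12:L b1@13:R b3@16:L b4@17:R]
Beat 11 (R): throw ball2 h=3 -> lands@14:L; in-air after throw: [b5@12:L b1@13:R b2@14:L b3@16:L b4@17:R]
Beat 12 (L): throw ball5 h=3 -> lands@15:R; in-air after throw: [b1@13:R b2@14:L b5@15:R b3@16:L b4@17:R]
Beat 13 (R): throw ball1 h=7 -> lands@20:L; in-air after throw: [b2@14:L b5@15:R b3@16:L b4@17:R b1@20:L]
Beat 14 (L): throw ball2 h=7 -> lands@21:R; in-air after throw: [b5@15:R b3@16:L b4@17:R b1@20:L b2@21:R]
Beat 15 (R): throw ball5 h=3 -> lands@18:L; in-air after throw: [b3@16:L b4@17:R b5@18:L b1@20:L b2@21:R]
Beat 16 (L): throw ball3 h=3 -> lands@19:R; in-air after throw: [b4@17:R b5@18:L b3@19:R b1@20:L b2@21:R]
Ball 3: thrown@2 h=7 -> first land @9; rethrown@9 h=7 -> second land @16

Answer: 9 16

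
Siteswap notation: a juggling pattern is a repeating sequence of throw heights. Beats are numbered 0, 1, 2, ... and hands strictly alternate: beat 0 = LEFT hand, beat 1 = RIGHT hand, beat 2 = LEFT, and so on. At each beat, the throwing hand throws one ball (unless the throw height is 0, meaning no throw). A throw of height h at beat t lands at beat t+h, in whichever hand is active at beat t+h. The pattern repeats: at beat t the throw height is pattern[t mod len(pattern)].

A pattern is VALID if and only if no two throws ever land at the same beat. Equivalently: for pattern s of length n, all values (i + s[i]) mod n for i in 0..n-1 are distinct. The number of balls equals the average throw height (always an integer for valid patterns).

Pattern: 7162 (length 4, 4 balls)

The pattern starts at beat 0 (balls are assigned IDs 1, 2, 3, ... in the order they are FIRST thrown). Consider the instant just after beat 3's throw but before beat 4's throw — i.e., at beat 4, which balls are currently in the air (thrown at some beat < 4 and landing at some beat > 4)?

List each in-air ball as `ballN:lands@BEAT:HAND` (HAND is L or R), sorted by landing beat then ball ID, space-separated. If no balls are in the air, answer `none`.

Answer: ball3:lands@5:R ball1:lands@7:R ball2:lands@8:L

Derivation:
Beat 0 (L): throw ball1 h=7 -> lands@7:R; in-air after throw: [b1@7:R]
Beat 1 (R): throw ball2 h=1 -> lands@2:L; in-air after throw: [b2@2:L b1@7:R]
Beat 2 (L): throw ball2 h=6 -> lands@8:L; in-air after throw: [b1@7:R b2@8:L]
Beat 3 (R): throw ball3 h=2 -> lands@5:R; in-air after throw: [b3@5:R b1@7:R b2@8:L]
Beat 4 (L): throw ball4 h=7 -> lands@11:R; in-air after throw: [b3@5:R b1@7:R b2@8:L b4@11:R]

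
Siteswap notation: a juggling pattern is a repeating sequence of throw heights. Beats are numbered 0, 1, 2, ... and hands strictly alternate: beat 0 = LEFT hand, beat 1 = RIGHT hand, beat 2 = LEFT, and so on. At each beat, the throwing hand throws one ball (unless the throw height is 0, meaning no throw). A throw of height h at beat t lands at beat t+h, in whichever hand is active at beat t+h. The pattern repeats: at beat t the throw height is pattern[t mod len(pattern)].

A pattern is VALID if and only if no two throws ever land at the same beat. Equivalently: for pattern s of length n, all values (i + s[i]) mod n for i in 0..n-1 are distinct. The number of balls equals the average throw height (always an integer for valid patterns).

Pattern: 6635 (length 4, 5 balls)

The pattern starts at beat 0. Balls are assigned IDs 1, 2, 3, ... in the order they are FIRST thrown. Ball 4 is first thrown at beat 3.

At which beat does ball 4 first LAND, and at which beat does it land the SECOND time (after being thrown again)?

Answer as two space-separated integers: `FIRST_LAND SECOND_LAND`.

Answer: 8 14

Derivation:
Beat 0 (L): throw ball1 h=6 -> lands@6:L; in-air after throw: [b1@6:L]
Beat 1 (R): throw ball2 h=6 -> lands@7:R; in-air after throw: [b1@6:L b2@7:R]
Beat 2 (L): throw ball3 h=3 -> lands@5:R; in-air after throw: [b3@5:R b1@6:L b2@7:R]
Beat 3 (R): throw ball4 h=5 -> lands@8:L; in-air after throw: [b3@5:R b1@6:L b2@7:R b4@8:L]
Beat 4 (L): throw ball5 h=6 -> lands@10:L; in-air after throw: [b3@5:R b1@6:L b2@7:R b4@8:L b5@10:L]
Beat 5 (R): throw ball3 h=6 -> lands@11:R; in-air after throw: [b1@6:L b2@7:R b4@8:L b5@10:L b3@11:R]
Beat 6 (L): throw ball1 h=3 -> lands@9:R; in-air after throw: [b2@7:R b4@8:L b1@9:R b5@10:L b3@11:R]
Beat 7 (R): throw ball2 h=5 -> lands@12:L; in-air after throw: [b4@8:L b1@9:R b5@10:L b3@11:R b2@12:L]
Beat 8 (L): throw ball4 h=6 -> lands@14:L; in-air after throw: [b1@9:R b5@10:L b3@11:R b2@12:L b4@14:L]
Beat 9 (R): throw ball1 h=6 -> lands@15:R; in-air after throw: [b5@10:L b3@11:R b2@12:L b4@14:L b1@15:R]
Beat 10 (L): throw ball5 h=3 -> lands@13:R; in-air after throw: [b3@11:R b2@12:L b5@13:R b4@14:L b1@15:R]
Beat 11 (R): throw ball3 h=5 -> lands@16:L; in-air after throw: [b2@12:L b5@13:R b4@14:L b1@15:R b3@16:L]
Ball 4: thrown@3 h=5 -> first land @8; rethrown@8 h=6 -> second land @14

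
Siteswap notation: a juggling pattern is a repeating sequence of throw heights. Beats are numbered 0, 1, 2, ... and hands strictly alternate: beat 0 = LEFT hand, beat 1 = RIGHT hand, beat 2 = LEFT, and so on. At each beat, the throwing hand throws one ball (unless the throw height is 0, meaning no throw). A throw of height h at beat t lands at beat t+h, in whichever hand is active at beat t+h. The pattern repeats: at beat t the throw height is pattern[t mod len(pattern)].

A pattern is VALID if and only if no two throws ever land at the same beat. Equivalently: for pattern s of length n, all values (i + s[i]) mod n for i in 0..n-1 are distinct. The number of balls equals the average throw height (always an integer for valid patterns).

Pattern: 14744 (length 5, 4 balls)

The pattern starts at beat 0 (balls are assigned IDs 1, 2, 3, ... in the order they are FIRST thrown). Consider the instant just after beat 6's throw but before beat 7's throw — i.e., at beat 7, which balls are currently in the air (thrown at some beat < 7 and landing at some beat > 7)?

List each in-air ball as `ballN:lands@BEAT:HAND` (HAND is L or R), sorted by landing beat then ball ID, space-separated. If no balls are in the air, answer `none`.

Beat 0 (L): throw ball1 h=1 -> lands@1:R; in-air after throw: [b1@1:R]
Beat 1 (R): throw ball1 h=4 -> lands@5:R; in-air after throw: [b1@5:R]
Beat 2 (L): throw ball2 h=7 -> lands@9:R; in-air after throw: [b1@5:R b2@9:R]
Beat 3 (R): throw ball3 h=4 -> lands@7:R; in-air after throw: [b1@5:R b3@7:R b2@9:R]
Beat 4 (L): throw ball4 h=4 -> lands@8:L; in-air after throw: [b1@5:R b3@7:R b4@8:L b2@9:R]
Beat 5 (R): throw ball1 h=1 -> lands@6:L; in-air after throw: [b1@6:L b3@7:R b4@8:L b2@9:R]
Beat 6 (L): throw ball1 h=4 -> lands@10:L; in-air after throw: [b3@7:R b4@8:L b2@9:R b1@10:L]
Beat 7 (R): throw ball3 h=7 -> lands@14:L; in-air after throw: [b4@8:L b2@9:R b1@10:L b3@14:L]

Answer: ball4:lands@8:L ball2:lands@9:R ball1:lands@10:L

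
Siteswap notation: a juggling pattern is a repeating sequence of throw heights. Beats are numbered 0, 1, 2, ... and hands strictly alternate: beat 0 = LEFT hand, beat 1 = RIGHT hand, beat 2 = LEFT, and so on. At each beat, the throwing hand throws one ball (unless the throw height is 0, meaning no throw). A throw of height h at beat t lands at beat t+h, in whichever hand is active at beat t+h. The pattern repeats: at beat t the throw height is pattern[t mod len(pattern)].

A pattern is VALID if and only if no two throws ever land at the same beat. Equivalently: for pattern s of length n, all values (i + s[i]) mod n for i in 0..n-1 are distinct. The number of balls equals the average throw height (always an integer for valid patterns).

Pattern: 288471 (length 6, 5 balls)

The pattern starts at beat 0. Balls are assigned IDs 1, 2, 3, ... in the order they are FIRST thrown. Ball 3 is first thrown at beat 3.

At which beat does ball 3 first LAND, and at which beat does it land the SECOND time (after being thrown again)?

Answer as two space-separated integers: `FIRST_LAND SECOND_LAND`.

Answer: 7 15

Derivation:
Beat 0 (L): throw ball1 h=2 -> lands@2:L; in-air after throw: [b1@2:L]
Beat 1 (R): throw ball2 h=8 -> lands@9:R; in-air after throw: [b1@2:L b2@9:R]
Beat 2 (L): throw ball1 h=8 -> lands@10:L; in-air after throw: [b2@9:R b1@10:L]
Beat 3 (R): throw ball3 h=4 -> lands@7:R; in-air after throw: [b3@7:R b2@9:R b1@10:L]
Beat 4 (L): throw ball4 h=7 -> lands@11:R; in-air after throw: [b3@7:R b2@9:R b1@10:L b4@11:R]
Beat 5 (R): throw ball5 h=1 -> lands@6:L; in-air after throw: [b5@6:L b3@7:R b2@9:R b1@10:L b4@11:R]
Beat 6 (L): throw ball5 h=2 -> lands@8:L; in-air after throw: [b3@7:R b5@8:L b2@9:R b1@10:L b4@11:R]
Beat 7 (R): throw ball3 h=8 -> lands@15:R; in-air after throw: [b5@8:L b2@9:R b1@10:L b4@11:R b3@15:R]
Beat 8 (L): throw ball5 h=8 -> lands@16:L; in-air after throw: [b2@9:R b1@10:L b4@11:R b3@15:R b5@16:L]
Beat 9 (R): throw ball2 h=4 -> lands@13:R; in-air after throw: [b1@10:L b4@11:R b2@13:R b3@15:R b5@16:L]
Beat 10 (L): throw ball1 h=7 -> lands@17:R; in-air after throw: [b4@11:R b2@13:R b3@15:R b5@16:L b1@17:R]
Beat 11 (R): throw ball4 h=1 -> lands@12:L; in-air after throw: [b4@12:L b2@13:R b3@15:R b5@16:L b1@17:R]
Ball 3: thrown@3 h=4 -> first land @7; rethrown@7 h=8 -> second land @15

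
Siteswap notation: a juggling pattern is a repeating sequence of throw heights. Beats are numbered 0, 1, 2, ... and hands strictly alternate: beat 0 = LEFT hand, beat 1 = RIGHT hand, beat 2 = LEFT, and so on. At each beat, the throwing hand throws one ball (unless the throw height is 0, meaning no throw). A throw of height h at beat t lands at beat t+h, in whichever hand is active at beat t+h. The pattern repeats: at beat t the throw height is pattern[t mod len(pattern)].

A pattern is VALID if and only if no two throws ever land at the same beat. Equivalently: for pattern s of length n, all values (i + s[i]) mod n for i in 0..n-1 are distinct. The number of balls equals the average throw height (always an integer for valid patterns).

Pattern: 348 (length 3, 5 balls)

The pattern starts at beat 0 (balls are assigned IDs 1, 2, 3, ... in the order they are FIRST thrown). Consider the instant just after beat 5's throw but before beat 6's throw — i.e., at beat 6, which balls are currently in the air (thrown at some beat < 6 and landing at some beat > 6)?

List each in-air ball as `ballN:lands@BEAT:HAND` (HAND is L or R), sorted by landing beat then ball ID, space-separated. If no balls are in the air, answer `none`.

Answer: ball4:lands@8:L ball3:lands@10:L ball2:lands@13:R

Derivation:
Beat 0 (L): throw ball1 h=3 -> lands@3:R; in-air after throw: [b1@3:R]
Beat 1 (R): throw ball2 h=4 -> lands@5:R; in-air after throw: [b1@3:R b2@5:R]
Beat 2 (L): throw ball3 h=8 -> lands@10:L; in-air after throw: [b1@3:R b2@5:R b3@10:L]
Beat 3 (R): throw ball1 h=3 -> lands@6:L; in-air after throw: [b2@5:R b1@6:L b3@10:L]
Beat 4 (L): throw ball4 h=4 -> lands@8:L; in-air after throw: [b2@5:R b1@6:L b4@8:L b3@10:L]
Beat 5 (R): throw ball2 h=8 -> lands@13:R; in-air after throw: [b1@6:L b4@8:L b3@10:L b2@13:R]
Beat 6 (L): throw ball1 h=3 -> lands@9:R; in-air after throw: [b4@8:L b1@9:R b3@10:L b2@13:R]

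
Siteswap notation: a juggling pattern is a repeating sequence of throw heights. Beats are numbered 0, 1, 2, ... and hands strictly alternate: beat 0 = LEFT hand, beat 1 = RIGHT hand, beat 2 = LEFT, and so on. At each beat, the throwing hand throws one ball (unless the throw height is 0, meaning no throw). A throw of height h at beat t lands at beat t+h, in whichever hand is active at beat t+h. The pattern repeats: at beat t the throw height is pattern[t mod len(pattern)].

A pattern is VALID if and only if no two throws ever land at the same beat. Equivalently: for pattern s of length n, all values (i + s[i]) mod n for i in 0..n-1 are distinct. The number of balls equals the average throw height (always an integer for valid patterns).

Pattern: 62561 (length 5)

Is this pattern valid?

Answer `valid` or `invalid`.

Answer: valid

Derivation:
i=0: (i + s[i]) mod n = (0 + 6) mod 5 = 1
i=1: (i + s[i]) mod n = (1 + 2) mod 5 = 3
i=2: (i + s[i]) mod n = (2 + 5) mod 5 = 2
i=3: (i + s[i]) mod n = (3 + 6) mod 5 = 4
i=4: (i + s[i]) mod n = (4 + 1) mod 5 = 0
Residues: [1, 3, 2, 4, 0], distinct: True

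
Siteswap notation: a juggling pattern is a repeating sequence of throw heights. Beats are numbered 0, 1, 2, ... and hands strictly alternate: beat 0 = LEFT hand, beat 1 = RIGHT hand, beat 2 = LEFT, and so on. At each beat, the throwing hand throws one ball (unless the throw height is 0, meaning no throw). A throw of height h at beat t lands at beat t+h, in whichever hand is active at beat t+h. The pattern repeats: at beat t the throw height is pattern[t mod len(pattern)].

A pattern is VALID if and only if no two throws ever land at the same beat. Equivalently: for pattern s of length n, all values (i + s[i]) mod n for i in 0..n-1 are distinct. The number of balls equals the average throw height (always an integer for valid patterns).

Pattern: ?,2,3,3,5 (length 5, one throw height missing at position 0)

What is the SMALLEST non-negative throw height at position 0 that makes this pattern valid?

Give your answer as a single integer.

i=0: s[i]=? (unknown)
i=1: (1 + 2) mod 5 = 3
i=2: (2 + 3) mod 5 = 0
i=3: (3 + 3) mod 5 = 1
i=4: (4 + 5) mod 5 = 4
Known residues: [0, 1, 3, 4]; need a permutation of 0..4, so missing residue r = 2
Need (0 + s) mod 5 = 2; smallest s = (2 - 0) mod 5 = 2

Answer: 2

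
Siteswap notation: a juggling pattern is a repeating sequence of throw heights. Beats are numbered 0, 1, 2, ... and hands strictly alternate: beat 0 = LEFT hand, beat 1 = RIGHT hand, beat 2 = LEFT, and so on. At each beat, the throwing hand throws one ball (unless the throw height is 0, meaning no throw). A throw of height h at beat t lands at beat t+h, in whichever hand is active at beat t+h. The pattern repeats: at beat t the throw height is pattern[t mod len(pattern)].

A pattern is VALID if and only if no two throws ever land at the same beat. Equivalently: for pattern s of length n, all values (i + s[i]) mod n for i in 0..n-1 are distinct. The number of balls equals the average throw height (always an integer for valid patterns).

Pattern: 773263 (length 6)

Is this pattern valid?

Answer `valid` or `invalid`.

i=0: (i + s[i]) mod n = (0 + 7) mod 6 = 1
i=1: (i + s[i]) mod n = (1 + 7) mod 6 = 2
i=2: (i + s[i]) mod n = (2 + 3) mod 6 = 5
i=3: (i + s[i]) mod n = (3 + 2) mod 6 = 5
i=4: (i + s[i]) mod n = (4 + 6) mod 6 = 4
i=5: (i + s[i]) mod n = (5 + 3) mod 6 = 2
Residues: [1, 2, 5, 5, 4, 2], distinct: False

Answer: invalid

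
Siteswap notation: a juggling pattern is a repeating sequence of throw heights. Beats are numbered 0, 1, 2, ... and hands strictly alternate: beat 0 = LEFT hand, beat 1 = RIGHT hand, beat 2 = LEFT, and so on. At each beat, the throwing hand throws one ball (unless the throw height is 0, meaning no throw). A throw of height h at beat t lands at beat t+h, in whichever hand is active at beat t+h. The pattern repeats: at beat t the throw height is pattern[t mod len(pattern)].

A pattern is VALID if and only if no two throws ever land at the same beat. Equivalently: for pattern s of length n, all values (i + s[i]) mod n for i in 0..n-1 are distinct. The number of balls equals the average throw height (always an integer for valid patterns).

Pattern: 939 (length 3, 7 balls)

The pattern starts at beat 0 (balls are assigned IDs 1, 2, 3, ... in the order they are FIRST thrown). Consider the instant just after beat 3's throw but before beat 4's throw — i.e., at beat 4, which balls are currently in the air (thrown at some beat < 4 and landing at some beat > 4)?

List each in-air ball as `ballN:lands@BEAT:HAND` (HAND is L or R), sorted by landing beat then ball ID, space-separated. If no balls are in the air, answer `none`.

Answer: ball1:lands@9:R ball3:lands@11:R ball4:lands@12:L

Derivation:
Beat 0 (L): throw ball1 h=9 -> lands@9:R; in-air after throw: [b1@9:R]
Beat 1 (R): throw ball2 h=3 -> lands@4:L; in-air after throw: [b2@4:L b1@9:R]
Beat 2 (L): throw ball3 h=9 -> lands@11:R; in-air after throw: [b2@4:L b1@9:R b3@11:R]
Beat 3 (R): throw ball4 h=9 -> lands@12:L; in-air after throw: [b2@4:L b1@9:R b3@11:R b4@12:L]
Beat 4 (L): throw ball2 h=3 -> lands@7:R; in-air after throw: [b2@7:R b1@9:R b3@11:R b4@12:L]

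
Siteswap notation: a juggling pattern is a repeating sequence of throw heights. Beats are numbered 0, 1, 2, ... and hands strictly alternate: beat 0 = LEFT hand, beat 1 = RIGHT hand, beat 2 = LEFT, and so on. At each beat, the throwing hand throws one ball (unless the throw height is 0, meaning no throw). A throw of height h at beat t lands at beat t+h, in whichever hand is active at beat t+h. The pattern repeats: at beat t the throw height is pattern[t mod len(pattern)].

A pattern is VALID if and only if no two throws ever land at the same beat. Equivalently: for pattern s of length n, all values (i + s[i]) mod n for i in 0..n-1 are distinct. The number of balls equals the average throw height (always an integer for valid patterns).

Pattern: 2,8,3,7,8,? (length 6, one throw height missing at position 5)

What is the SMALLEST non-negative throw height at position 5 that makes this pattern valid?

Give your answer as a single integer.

i=0: (0 + 2) mod 6 = 2
i=1: (1 + 8) mod 6 = 3
i=2: (2 + 3) mod 6 = 5
i=3: (3 + 7) mod 6 = 4
i=4: (4 + 8) mod 6 = 0
i=5: s[i]=? (unknown)
Known residues: [0, 2, 3, 4, 5]; need a permutation of 0..5, so missing residue r = 1
Need (5 + s) mod 6 = 1; smallest s = (1 - 5) mod 6 = 2

Answer: 2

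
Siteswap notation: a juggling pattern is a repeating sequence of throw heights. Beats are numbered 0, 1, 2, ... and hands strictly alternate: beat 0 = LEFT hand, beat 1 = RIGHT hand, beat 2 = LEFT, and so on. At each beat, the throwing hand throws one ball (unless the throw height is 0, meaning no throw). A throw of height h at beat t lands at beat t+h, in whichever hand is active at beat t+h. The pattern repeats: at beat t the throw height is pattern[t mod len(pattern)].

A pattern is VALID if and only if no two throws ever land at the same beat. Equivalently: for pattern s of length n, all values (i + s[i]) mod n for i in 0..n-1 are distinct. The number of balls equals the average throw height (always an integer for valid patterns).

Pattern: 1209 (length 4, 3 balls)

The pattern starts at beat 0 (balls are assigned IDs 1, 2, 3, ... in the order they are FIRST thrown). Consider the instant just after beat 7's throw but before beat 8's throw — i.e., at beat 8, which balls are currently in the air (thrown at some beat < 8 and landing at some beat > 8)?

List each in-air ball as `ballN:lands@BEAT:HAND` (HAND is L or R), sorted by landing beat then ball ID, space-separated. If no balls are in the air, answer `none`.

Answer: ball1:lands@12:L ball2:lands@16:L

Derivation:
Beat 0 (L): throw ball1 h=1 -> lands@1:R; in-air after throw: [b1@1:R]
Beat 1 (R): throw ball1 h=2 -> lands@3:R; in-air after throw: [b1@3:R]
Beat 3 (R): throw ball1 h=9 -> lands@12:L; in-air after throw: [b1@12:L]
Beat 4 (L): throw ball2 h=1 -> lands@5:R; in-air after throw: [b2@5:R b1@12:L]
Beat 5 (R): throw ball2 h=2 -> lands@7:R; in-air after throw: [b2@7:R b1@12:L]
Beat 7 (R): throw ball2 h=9 -> lands@16:L; in-air after throw: [b1@12:L b2@16:L]
Beat 8 (L): throw ball3 h=1 -> lands@9:R; in-air after throw: [b3@9:R b1@12:L b2@16:L]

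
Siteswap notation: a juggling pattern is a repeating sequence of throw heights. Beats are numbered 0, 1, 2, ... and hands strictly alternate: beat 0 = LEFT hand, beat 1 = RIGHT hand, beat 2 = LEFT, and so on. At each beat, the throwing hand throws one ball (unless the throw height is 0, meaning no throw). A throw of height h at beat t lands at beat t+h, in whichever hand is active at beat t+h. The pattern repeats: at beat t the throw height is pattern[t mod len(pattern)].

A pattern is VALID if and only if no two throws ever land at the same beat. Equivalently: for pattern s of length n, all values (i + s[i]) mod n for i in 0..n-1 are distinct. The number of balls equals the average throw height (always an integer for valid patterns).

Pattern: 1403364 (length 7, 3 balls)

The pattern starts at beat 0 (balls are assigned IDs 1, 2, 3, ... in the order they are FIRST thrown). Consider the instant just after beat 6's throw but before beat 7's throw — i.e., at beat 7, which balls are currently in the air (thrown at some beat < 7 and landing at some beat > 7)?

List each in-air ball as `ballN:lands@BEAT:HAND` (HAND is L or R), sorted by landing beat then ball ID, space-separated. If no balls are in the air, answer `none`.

Beat 0 (L): throw ball1 h=1 -> lands@1:R; in-air after throw: [b1@1:R]
Beat 1 (R): throw ball1 h=4 -> lands@5:R; in-air after throw: [b1@5:R]
Beat 3 (R): throw ball2 h=3 -> lands@6:L; in-air after throw: [b1@5:R b2@6:L]
Beat 4 (L): throw ball3 h=3 -> lands@7:R; in-air after throw: [b1@5:R b2@6:L b3@7:R]
Beat 5 (R): throw ball1 h=6 -> lands@11:R; in-air after throw: [b2@6:L b3@7:R b1@11:R]
Beat 6 (L): throw ball2 h=4 -> lands@10:L; in-air after throw: [b3@7:R b2@10:L b1@11:R]
Beat 7 (R): throw ball3 h=1 -> lands@8:L; in-air after throw: [b3@8:L b2@10:L b1@11:R]

Answer: ball2:lands@10:L ball1:lands@11:R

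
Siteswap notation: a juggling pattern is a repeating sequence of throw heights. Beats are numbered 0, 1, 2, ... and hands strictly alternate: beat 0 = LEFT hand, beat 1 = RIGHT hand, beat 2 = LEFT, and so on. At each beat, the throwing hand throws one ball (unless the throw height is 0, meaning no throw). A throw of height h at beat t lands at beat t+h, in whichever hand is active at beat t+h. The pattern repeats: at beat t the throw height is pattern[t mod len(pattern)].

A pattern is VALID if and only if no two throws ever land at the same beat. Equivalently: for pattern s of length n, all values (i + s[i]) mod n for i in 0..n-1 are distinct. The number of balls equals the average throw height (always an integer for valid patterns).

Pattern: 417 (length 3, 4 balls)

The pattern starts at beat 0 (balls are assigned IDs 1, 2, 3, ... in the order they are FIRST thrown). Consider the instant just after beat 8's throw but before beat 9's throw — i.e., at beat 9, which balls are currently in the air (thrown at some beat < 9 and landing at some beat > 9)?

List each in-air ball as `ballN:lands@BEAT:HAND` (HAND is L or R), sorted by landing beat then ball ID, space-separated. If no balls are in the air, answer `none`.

Beat 0 (L): throw ball1 h=4 -> lands@4:L; in-air after throw: [b1@4:L]
Beat 1 (R): throw ball2 h=1 -> lands@2:L; in-air after throw: [b2@2:L b1@4:L]
Beat 2 (L): throw ball2 h=7 -> lands@9:R; in-air after throw: [b1@4:L b2@9:R]
Beat 3 (R): throw ball3 h=4 -> lands@7:R; in-air after throw: [b1@4:L b3@7:R b2@9:R]
Beat 4 (L): throw ball1 h=1 -> lands@5:R; in-air after throw: [b1@5:R b3@7:R b2@9:R]
Beat 5 (R): throw ball1 h=7 -> lands@12:L; in-air after throw: [b3@7:R b2@9:R b1@12:L]
Beat 6 (L): throw ball4 h=4 -> lands@10:L; in-air after throw: [b3@7:R b2@9:R b4@10:L b1@12:L]
Beat 7 (R): throw ball3 h=1 -> lands@8:L; in-air after throw: [b3@8:L b2@9:R b4@10:L b1@12:L]
Beat 8 (L): throw ball3 h=7 -> lands@15:R; in-air after throw: [b2@9:R b4@10:L b1@12:L b3@15:R]
Beat 9 (R): throw ball2 h=4 -> lands@13:R; in-air after throw: [b4@10:L b1@12:L b2@13:R b3@15:R]

Answer: ball4:lands@10:L ball1:lands@12:L ball3:lands@15:R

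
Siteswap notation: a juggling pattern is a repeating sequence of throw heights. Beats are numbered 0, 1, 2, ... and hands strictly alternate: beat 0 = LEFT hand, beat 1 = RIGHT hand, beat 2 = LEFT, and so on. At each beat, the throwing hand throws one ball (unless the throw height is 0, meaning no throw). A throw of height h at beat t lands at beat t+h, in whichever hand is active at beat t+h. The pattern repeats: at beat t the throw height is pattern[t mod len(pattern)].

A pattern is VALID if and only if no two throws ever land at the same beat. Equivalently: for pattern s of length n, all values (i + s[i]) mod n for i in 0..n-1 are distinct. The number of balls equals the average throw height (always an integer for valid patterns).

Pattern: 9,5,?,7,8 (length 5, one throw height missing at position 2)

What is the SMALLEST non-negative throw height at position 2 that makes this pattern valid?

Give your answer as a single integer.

Answer: 1

Derivation:
i=0: (0 + 9) mod 5 = 4
i=1: (1 + 5) mod 5 = 1
i=2: s[i]=? (unknown)
i=3: (3 + 7) mod 5 = 0
i=4: (4 + 8) mod 5 = 2
Known residues: [0, 1, 2, 4]; need a permutation of 0..4, so missing residue r = 3
Need (2 + s) mod 5 = 3; smallest s = (3 - 2) mod 5 = 1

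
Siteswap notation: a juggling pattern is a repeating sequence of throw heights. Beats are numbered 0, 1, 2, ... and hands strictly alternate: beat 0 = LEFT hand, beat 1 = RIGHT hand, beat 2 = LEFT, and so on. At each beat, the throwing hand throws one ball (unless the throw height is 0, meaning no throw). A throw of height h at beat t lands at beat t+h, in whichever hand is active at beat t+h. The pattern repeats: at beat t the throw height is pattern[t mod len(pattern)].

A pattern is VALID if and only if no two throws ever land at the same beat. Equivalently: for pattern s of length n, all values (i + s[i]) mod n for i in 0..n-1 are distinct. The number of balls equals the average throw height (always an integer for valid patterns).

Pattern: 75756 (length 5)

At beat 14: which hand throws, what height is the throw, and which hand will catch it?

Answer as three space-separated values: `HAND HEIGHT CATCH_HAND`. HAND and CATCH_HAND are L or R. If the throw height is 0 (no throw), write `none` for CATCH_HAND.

Answer: L 6 L

Derivation:
Beat 14: 14 mod 2 = 0, so hand = L
Throw height = pattern[14 mod 5] = pattern[4] = 6
Lands at beat 14+6=20, 20 mod 2 = 0, so catch hand = L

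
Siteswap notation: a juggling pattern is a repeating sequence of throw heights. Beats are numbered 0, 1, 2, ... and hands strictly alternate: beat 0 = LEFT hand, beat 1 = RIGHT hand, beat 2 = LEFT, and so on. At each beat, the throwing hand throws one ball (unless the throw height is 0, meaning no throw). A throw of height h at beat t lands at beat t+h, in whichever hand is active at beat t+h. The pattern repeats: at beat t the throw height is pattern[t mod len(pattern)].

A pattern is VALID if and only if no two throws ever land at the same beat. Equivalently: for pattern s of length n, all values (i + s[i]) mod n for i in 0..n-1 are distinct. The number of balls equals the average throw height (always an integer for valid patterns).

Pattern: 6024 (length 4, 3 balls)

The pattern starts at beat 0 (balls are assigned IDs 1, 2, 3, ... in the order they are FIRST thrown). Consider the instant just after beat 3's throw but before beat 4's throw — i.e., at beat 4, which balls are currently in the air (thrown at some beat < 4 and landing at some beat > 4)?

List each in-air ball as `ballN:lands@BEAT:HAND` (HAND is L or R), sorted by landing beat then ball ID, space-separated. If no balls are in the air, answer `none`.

Answer: ball1:lands@6:L ball3:lands@7:R

Derivation:
Beat 0 (L): throw ball1 h=6 -> lands@6:L; in-air after throw: [b1@6:L]
Beat 2 (L): throw ball2 h=2 -> lands@4:L; in-air after throw: [b2@4:L b1@6:L]
Beat 3 (R): throw ball3 h=4 -> lands@7:R; in-air after throw: [b2@4:L b1@6:L b3@7:R]
Beat 4 (L): throw ball2 h=6 -> lands@10:L; in-air after throw: [b1@6:L b3@7:R b2@10:L]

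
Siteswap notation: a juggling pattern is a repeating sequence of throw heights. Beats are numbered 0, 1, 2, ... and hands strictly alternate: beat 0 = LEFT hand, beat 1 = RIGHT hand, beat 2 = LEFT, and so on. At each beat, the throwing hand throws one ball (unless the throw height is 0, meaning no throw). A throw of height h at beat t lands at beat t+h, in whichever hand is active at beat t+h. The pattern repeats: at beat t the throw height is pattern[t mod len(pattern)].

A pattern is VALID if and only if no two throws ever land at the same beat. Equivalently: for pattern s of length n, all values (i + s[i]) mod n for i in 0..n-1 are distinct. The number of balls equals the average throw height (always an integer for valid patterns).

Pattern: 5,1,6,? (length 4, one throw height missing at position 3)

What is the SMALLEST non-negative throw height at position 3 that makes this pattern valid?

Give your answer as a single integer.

i=0: (0 + 5) mod 4 = 1
i=1: (1 + 1) mod 4 = 2
i=2: (2 + 6) mod 4 = 0
i=3: s[i]=? (unknown)
Known residues: [0, 1, 2]; need a permutation of 0..3, so missing residue r = 3
Need (3 + s) mod 4 = 3; smallest s = (3 - 3) mod 4 = 0

Answer: 0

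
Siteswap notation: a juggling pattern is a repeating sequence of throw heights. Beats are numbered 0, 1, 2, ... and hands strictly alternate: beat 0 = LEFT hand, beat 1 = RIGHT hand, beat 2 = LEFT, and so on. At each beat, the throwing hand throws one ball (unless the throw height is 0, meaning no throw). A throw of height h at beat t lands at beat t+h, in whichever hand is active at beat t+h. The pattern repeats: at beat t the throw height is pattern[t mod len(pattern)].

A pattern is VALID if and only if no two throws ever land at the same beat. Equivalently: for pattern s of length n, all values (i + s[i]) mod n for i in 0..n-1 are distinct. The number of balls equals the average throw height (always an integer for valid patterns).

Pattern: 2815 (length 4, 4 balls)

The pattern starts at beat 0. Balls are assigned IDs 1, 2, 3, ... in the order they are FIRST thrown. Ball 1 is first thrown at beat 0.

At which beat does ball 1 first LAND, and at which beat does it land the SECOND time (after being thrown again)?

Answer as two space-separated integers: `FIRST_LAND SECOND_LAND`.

Beat 0 (L): throw ball1 h=2 -> lands@2:L; in-air after throw: [b1@2:L]
Beat 1 (R): throw ball2 h=8 -> lands@9:R; in-air after throw: [b1@2:L b2@9:R]
Beat 2 (L): throw ball1 h=1 -> lands@3:R; in-air after throw: [b1@3:R b2@9:R]
Beat 3 (R): throw ball1 h=5 -> lands@8:L; in-air after throw: [b1@8:L b2@9:R]
Ball 1: thrown@0 h=2 -> first land @2; rethrown@2 h=1 -> second land @3

Answer: 2 3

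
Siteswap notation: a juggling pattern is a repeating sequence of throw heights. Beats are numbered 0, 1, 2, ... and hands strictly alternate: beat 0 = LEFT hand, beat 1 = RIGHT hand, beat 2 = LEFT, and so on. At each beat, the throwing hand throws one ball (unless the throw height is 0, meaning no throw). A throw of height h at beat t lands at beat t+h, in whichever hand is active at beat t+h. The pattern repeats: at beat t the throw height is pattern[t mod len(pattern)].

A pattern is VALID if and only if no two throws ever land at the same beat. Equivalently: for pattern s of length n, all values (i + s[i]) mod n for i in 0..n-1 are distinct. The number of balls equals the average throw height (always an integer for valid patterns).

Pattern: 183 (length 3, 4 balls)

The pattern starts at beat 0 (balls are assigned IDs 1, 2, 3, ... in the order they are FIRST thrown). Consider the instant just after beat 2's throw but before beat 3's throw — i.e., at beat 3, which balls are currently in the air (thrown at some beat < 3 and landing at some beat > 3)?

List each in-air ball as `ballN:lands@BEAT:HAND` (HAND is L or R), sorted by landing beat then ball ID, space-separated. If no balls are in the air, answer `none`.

Answer: ball2:lands@5:R ball1:lands@9:R

Derivation:
Beat 0 (L): throw ball1 h=1 -> lands@1:R; in-air after throw: [b1@1:R]
Beat 1 (R): throw ball1 h=8 -> lands@9:R; in-air after throw: [b1@9:R]
Beat 2 (L): throw ball2 h=3 -> lands@5:R; in-air after throw: [b2@5:R b1@9:R]
Beat 3 (R): throw ball3 h=1 -> lands@4:L; in-air after throw: [b3@4:L b2@5:R b1@9:R]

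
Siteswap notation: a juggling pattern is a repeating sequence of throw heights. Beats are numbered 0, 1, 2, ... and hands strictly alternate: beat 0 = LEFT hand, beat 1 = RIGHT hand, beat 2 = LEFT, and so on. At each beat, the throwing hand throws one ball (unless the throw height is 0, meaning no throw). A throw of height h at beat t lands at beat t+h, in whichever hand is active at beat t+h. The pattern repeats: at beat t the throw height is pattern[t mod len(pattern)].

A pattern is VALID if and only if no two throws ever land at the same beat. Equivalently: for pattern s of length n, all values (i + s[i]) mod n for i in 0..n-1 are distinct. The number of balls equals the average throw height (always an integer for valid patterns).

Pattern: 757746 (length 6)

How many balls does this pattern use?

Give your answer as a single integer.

Pattern = [7, 5, 7, 7, 4, 6], length n = 6
  position 0: throw height = 7, running sum = 7
  position 1: throw height = 5, running sum = 12
  position 2: throw height = 7, running sum = 19
  position 3: throw height = 7, running sum = 26
  position 4: throw height = 4, running sum = 30
  position 5: throw height = 6, running sum = 36
Total sum = 36; balls = sum / n = 36 / 6 = 6

Answer: 6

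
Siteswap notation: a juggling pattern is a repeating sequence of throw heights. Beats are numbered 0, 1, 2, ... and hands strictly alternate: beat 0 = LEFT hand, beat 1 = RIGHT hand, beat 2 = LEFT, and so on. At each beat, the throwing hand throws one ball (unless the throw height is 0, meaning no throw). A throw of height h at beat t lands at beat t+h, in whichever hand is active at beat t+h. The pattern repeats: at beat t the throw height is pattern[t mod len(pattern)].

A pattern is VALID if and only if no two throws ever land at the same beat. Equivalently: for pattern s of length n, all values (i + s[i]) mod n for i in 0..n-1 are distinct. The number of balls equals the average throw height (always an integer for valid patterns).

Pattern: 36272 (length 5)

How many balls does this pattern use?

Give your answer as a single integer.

Pattern = [3, 6, 2, 7, 2], length n = 5
  position 0: throw height = 3, running sum = 3
  position 1: throw height = 6, running sum = 9
  position 2: throw height = 2, running sum = 11
  position 3: throw height = 7, running sum = 18
  position 4: throw height = 2, running sum = 20
Total sum = 20; balls = sum / n = 20 / 5 = 4

Answer: 4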